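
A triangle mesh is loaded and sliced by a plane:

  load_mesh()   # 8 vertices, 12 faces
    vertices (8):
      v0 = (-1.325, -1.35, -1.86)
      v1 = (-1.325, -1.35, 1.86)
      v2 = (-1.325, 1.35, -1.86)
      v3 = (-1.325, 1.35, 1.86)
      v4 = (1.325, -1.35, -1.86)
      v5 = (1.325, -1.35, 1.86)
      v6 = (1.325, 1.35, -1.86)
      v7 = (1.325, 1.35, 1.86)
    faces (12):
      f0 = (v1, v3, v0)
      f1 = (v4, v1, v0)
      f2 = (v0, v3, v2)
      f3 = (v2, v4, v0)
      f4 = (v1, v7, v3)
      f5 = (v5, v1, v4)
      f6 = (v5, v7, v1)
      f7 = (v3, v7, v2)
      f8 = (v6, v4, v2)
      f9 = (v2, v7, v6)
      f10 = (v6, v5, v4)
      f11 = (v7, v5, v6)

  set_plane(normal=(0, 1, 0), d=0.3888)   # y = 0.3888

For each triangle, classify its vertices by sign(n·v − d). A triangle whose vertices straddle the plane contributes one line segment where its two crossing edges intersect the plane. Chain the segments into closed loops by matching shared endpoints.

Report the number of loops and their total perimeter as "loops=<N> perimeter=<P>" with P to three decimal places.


Straddling triangles (8 of 12):
  (v1,v3,v0) [-+-] → (-1.325, 0.3888, 1.86)–(-1.325, 0.3888, 0.53568)  len=1.3243
  (v0,v3,v2) [-++] → (-1.325, 0.3888, 0.53568)–(-1.325, 0.3888, -1.86)  len=2.3957
  (v2,v4,v0) [+--] → (-0.3816, 0.3888, -1.86)–(-1.325, 0.3888, -1.86)  len=0.9434
  (v1,v7,v3) [-++] → (0.3816, 0.3888, 1.86)–(-1.325, 0.3888, 1.86)  len=1.7066
  (v5,v7,v1) [-+-] → (1.325, 0.3888, 1.86)–(0.3816, 0.3888, 1.86)  len=0.9434
  (v6,v4,v2) [+-+] → (1.325, 0.3888, -1.86)–(-0.3816, 0.3888, -1.86)  len=1.7066
  (v6,v5,v4) [+--] → (1.325, 0.3888, -0.53568)–(1.325, 0.3888, -1.86)  len=1.3243
  (v7,v5,v6) [+-+] → (1.325, 0.3888, 1.86)–(1.325, 0.3888, -0.53568)  len=2.3957

Chained into 1 loop(s):
  loop 1: 8 segments, perimeter = 12.7400
Total perimeter = 12.740

loops=1 perimeter=12.740


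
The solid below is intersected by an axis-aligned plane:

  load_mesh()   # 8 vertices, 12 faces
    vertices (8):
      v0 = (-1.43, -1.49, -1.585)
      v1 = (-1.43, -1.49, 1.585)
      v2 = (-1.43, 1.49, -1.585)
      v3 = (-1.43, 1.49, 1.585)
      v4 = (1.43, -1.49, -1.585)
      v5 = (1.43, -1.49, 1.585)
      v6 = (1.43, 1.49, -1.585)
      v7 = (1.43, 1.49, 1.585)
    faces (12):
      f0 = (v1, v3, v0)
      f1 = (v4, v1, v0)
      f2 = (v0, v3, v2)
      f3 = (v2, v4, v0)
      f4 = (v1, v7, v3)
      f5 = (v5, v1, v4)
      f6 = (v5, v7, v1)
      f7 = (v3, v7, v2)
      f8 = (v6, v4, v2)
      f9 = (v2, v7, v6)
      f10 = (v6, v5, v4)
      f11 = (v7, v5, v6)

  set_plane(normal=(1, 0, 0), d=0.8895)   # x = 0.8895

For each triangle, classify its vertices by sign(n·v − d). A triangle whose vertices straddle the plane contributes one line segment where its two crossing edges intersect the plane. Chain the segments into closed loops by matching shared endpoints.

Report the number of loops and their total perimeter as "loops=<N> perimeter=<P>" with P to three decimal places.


loops=1 perimeter=12.300

Straddling triangles (8 of 12):
  (v4,v1,v0) [+--] → (0.8895, -1.49, -0.985914)–(0.8895, -1.49, -1.585)  len=0.5991
  (v2,v4,v0) [-+-] → (0.8895, -0.926822, -1.585)–(0.8895, -1.49, -1.585)  len=0.5632
  (v1,v7,v3) [-+-] → (0.8895, 0.926822, 1.585)–(0.8895, 1.49, 1.585)  len=0.5632
  (v5,v1,v4) [+-+] → (0.8895, -1.49, 1.585)–(0.8895, -1.49, -0.985914)  len=2.5709
  (v5,v7,v1) [++-] → (0.8895, 0.926822, 1.585)–(0.8895, -1.49, 1.585)  len=2.4168
  (v3,v7,v2) [-+-] → (0.8895, 1.49, 1.585)–(0.8895, 1.49, 0.985914)  len=0.5991
  (v6,v4,v2) [++-] → (0.8895, -0.926822, -1.585)–(0.8895, 1.49, -1.585)  len=2.4168
  (v2,v7,v6) [-++] → (0.8895, 1.49, 0.985914)–(0.8895, 1.49, -1.585)  len=2.5709

Chained into 1 loop(s):
  loop 1: 8 segments, perimeter = 12.3000
Total perimeter = 12.300


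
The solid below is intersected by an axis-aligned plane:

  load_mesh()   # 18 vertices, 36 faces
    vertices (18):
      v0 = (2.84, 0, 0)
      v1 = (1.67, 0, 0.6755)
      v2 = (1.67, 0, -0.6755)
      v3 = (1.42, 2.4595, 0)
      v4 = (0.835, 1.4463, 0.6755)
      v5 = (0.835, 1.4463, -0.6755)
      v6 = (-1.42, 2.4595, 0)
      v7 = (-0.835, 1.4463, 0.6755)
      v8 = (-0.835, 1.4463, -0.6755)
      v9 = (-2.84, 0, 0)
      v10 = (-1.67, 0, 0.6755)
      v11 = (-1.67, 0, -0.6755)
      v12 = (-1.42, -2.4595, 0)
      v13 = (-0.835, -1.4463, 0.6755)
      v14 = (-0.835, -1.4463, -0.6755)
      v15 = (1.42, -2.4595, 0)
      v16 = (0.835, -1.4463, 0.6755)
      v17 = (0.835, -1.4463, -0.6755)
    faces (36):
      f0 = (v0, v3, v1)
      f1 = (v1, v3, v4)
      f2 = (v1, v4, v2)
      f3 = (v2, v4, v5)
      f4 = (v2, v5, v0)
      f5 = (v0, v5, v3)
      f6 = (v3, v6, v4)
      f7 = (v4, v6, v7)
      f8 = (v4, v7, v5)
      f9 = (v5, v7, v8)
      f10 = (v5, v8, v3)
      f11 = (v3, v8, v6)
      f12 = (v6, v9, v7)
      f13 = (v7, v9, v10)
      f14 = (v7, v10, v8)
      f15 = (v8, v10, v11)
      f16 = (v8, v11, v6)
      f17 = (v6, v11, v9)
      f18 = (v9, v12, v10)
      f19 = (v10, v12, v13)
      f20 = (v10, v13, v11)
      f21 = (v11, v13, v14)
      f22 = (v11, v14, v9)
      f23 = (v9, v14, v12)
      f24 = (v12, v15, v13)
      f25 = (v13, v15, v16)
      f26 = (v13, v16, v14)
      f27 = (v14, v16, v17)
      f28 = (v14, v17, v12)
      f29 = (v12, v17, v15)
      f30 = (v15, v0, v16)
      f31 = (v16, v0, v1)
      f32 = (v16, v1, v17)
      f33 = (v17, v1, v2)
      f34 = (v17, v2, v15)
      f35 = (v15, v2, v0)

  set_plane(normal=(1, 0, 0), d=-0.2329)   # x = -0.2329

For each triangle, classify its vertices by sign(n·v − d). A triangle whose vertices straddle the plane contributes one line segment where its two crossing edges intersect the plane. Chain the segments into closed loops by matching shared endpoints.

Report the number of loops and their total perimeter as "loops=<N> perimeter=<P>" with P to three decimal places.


loops=2 perimeter=7.573

Straddling triangles (12 of 36):
  (v3,v6,v4) [+-+] → (-0.2329, 2.4595, 0)–(-0.2329, 1.92612, 0.355604)  len=0.6411
  (v4,v6,v7) [+--] → (-0.2329, 1.92612, 0.355604)–(-0.2329, 1.4463, 0.6755)  len=0.5767
  (v4,v7,v5) [+-+] → (-0.2329, 1.4463, 0.6755)–(-0.2329, 1.4463, 0.188412)  len=0.4871
  (v5,v7,v8) [+--] → (-0.2329, 1.4463, 0.188412)–(-0.2329, 1.4463, -0.6755)  len=0.8639
  (v5,v8,v3) [+-+] → (-0.2329, 1.4463, -0.6755)–(-0.2329, 1.71683, -0.495137)  len=0.3251
  (v3,v8,v6) [+--] → (-0.2329, 1.71683, -0.495137)–(-0.2329, 2.4595, 0)  len=0.8926
  (v12,v15,v13) [-+-] → (-0.2329, -2.4595, 0)–(-0.2329, -1.71683, 0.495137)  len=0.8926
  (v13,v15,v16) [-++] → (-0.2329, -1.71683, 0.495137)–(-0.2329, -1.4463, 0.6755)  len=0.3251
  (v13,v16,v14) [-+-] → (-0.2329, -1.4463, 0.6755)–(-0.2329, -1.4463, -0.188412)  len=0.8639
  (v14,v16,v17) [-++] → (-0.2329, -1.4463, -0.188412)–(-0.2329, -1.4463, -0.6755)  len=0.4871
  (v14,v17,v12) [-+-] → (-0.2329, -1.4463, -0.6755)–(-0.2329, -1.92612, -0.355604)  len=0.5767
  (v12,v17,v15) [-++] → (-0.2329, -1.92612, -0.355604)–(-0.2329, -2.4595, 0)  len=0.6411

Chained into 2 loop(s):
  loop 1: 6 segments, perimeter = 3.7865
  loop 2: 6 segments, perimeter = 3.7865
Total perimeter = 7.573


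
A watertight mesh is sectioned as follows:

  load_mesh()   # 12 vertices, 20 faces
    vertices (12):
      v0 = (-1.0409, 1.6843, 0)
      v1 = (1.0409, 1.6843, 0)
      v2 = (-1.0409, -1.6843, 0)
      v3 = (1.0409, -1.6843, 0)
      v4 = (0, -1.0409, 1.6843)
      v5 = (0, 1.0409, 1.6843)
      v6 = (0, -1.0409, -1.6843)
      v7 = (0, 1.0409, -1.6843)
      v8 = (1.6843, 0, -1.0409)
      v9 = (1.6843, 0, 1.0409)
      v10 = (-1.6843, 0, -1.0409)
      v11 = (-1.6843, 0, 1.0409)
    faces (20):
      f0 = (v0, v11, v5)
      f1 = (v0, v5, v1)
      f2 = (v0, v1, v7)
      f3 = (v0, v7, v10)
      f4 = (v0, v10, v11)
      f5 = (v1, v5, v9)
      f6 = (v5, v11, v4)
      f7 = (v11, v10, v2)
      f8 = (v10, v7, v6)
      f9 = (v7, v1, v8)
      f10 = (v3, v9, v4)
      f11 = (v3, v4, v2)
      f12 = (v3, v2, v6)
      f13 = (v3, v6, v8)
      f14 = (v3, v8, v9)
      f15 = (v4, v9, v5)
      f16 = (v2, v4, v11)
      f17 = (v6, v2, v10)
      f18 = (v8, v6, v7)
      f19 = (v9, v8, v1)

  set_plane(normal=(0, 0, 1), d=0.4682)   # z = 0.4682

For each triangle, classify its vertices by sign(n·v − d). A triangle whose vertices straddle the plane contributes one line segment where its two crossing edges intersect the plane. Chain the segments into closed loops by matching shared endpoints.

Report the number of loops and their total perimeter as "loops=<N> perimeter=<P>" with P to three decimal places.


Straddling triangles (10 of 20):
  (v0,v11,v5) [-++] → (-1.3303, 0.926697, 0.4682)–(-0.751552, 1.50545, 0.4682)  len=0.8185
  (v0,v5,v1) [-+-] → (-0.751552, 1.50545, 0.4682)–(0.751552, 1.50545, 0.4682)  len=1.5031
  (v0,v10,v11) [--+] → (-1.6843, 0, 0.4682)–(-1.3303, 0.926697, 0.4682)  len=0.9920
  (v1,v5,v9) [-++] → (0.751552, 1.50545, 0.4682)–(1.3303, 0.926697, 0.4682)  len=0.8185
  (v11,v10,v2) [+--] → (-1.6843, 0, 0.4682)–(-1.3303, -0.926697, 0.4682)  len=0.9920
  (v3,v9,v4) [-++] → (1.3303, -0.926697, 0.4682)–(0.751552, -1.50545, 0.4682)  len=0.8185
  (v3,v4,v2) [-+-] → (0.751552, -1.50545, 0.4682)–(-0.751552, -1.50545, 0.4682)  len=1.5031
  (v3,v8,v9) [--+] → (1.6843, 0, 0.4682)–(1.3303, -0.926697, 0.4682)  len=0.9920
  (v2,v4,v11) [-++] → (-0.751552, -1.50545, 0.4682)–(-1.3303, -0.926697, 0.4682)  len=0.8185
  (v9,v8,v1) [+--] → (1.6843, 0, 0.4682)–(1.3303, 0.926697, 0.4682)  len=0.9920

Chained into 1 loop(s):
  loop 1: 10 segments, perimeter = 10.2482
Total perimeter = 10.248

loops=1 perimeter=10.248


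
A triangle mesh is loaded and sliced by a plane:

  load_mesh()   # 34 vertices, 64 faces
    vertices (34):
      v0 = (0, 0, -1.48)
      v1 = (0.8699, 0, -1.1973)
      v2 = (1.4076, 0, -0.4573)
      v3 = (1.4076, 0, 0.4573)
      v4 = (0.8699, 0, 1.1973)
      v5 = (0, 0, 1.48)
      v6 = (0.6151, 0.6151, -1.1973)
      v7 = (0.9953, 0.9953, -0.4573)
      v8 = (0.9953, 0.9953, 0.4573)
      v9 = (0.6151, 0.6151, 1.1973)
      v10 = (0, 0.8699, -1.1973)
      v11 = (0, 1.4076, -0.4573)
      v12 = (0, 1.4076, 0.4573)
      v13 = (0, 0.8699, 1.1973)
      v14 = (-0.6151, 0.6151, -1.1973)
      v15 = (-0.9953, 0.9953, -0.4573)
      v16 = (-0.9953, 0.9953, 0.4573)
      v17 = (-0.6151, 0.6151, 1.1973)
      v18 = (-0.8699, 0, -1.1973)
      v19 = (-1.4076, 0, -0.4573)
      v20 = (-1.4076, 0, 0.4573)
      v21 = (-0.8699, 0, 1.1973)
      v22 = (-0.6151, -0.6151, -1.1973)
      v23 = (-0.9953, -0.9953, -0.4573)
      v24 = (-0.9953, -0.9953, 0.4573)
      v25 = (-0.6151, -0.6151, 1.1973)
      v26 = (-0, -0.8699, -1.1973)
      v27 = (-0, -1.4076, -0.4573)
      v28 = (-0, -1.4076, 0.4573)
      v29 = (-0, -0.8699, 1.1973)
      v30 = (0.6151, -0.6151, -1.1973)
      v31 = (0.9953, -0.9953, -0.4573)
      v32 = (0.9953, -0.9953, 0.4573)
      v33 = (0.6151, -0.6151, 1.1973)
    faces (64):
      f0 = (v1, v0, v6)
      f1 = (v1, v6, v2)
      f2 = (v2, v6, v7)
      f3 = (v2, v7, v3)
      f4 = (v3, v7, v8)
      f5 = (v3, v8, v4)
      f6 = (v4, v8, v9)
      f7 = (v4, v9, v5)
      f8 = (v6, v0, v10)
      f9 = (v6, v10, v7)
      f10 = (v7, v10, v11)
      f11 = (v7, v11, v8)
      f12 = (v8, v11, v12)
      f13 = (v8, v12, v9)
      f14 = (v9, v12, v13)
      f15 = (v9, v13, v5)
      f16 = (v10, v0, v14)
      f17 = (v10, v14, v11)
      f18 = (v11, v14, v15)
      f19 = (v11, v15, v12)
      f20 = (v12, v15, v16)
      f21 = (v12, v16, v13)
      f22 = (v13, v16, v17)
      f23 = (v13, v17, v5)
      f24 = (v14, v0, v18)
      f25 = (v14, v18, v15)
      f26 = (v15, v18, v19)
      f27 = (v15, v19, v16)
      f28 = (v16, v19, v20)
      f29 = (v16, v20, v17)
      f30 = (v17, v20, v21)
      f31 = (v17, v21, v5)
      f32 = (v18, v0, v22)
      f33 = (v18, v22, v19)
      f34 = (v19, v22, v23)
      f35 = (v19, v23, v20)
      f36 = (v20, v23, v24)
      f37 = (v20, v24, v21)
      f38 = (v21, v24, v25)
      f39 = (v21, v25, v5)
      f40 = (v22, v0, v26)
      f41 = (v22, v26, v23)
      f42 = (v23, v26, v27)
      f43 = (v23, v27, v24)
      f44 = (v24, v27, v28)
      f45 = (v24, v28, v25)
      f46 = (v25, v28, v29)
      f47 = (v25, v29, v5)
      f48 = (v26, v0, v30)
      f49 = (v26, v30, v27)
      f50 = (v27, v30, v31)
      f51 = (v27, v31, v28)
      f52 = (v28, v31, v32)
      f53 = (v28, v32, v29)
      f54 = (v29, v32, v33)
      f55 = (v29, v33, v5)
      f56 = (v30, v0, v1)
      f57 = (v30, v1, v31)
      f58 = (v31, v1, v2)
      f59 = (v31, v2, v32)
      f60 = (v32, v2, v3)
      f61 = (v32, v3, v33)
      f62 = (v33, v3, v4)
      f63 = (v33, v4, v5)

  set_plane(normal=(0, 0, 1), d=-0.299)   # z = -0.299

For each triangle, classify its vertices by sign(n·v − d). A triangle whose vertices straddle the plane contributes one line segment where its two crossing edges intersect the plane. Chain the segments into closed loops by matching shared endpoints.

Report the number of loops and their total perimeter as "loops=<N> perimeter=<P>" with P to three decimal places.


loops=1 perimeter=8.619

Straddling triangles (16 of 64):
  (v2,v7,v3) [--+] → (1.06666, 0.823032, -0.299)–(1.4076, 0, -0.299)  len=0.8909
  (v3,v7,v8) [+-+] → (1.06666, 0.823032, -0.299)–(0.9953, 0.9953, -0.299)  len=0.1865
  (v7,v11,v8) [--+] → (0.172268, 1.33624, -0.299)–(0.9953, 0.9953, -0.299)  len=0.8909
  (v8,v11,v12) [+-+] → (0.172268, 1.33624, -0.299)–(0, 1.4076, -0.299)  len=0.1865
  (v11,v15,v12) [--+] → (-0.823032, 1.06666, -0.299)–(0, 1.4076, -0.299)  len=0.8909
  (v12,v15,v16) [+-+] → (-0.823032, 1.06666, -0.299)–(-0.9953, 0.9953, -0.299)  len=0.1865
  (v15,v19,v16) [--+] → (-1.33624, 0.172268, -0.299)–(-0.9953, 0.9953, -0.299)  len=0.8909
  (v16,v19,v20) [+-+] → (-1.33624, 0.172268, -0.299)–(-1.4076, 0, -0.299)  len=0.1865
  (v19,v23,v20) [--+] → (-1.06666, -0.823032, -0.299)–(-1.4076, 0, -0.299)  len=0.8909
  (v20,v23,v24) [+-+] → (-1.06666, -0.823032, -0.299)–(-0.9953, -0.9953, -0.299)  len=0.1865
  (v23,v27,v24) [--+] → (-0.172268, -1.33624, -0.299)–(-0.9953, -0.9953, -0.299)  len=0.8909
  (v24,v27,v28) [+-+] → (-0.172268, -1.33624, -0.299)–(0, -1.4076, -0.299)  len=0.1865
  (v27,v31,v28) [--+] → (0.823032, -1.06666, -0.299)–(0, -1.4076, -0.299)  len=0.8909
  (v28,v31,v32) [+-+] → (0.823032, -1.06666, -0.299)–(0.9953, -0.9953, -0.299)  len=0.1865
  (v31,v2,v32) [--+] → (1.33624, -0.172268, -0.299)–(0.9953, -0.9953, -0.299)  len=0.8909
  (v32,v2,v3) [+-+] → (1.33624, -0.172268, -0.299)–(1.4076, 0, -0.299)  len=0.1865

Chained into 1 loop(s):
  loop 1: 16 segments, perimeter = 8.6185
Total perimeter = 8.619


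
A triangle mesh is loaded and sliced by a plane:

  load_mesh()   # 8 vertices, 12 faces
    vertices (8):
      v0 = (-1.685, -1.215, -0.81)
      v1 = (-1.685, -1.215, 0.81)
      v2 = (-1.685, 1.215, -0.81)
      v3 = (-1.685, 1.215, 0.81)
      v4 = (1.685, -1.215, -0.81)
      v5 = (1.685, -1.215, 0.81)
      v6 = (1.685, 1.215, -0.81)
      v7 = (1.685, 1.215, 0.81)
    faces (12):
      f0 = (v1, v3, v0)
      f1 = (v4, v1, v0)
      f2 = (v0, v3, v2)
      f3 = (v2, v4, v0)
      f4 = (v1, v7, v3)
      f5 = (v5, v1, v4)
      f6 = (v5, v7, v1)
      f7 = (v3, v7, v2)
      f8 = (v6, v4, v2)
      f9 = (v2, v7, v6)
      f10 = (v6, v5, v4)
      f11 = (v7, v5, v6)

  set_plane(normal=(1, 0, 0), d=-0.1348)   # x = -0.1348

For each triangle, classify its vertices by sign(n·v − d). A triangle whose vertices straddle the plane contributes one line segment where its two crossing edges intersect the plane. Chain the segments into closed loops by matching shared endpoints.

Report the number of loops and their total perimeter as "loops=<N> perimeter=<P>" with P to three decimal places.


loops=1 perimeter=8.100

Straddling triangles (8 of 12):
  (v4,v1,v0) [+--] → (-0.1348, -1.215, 0.0648)–(-0.1348, -1.215, -0.81)  len=0.8748
  (v2,v4,v0) [-+-] → (-0.1348, 0.0972, -0.81)–(-0.1348, -1.215, -0.81)  len=1.3122
  (v1,v7,v3) [-+-] → (-0.1348, -0.0972, 0.81)–(-0.1348, 1.215, 0.81)  len=1.3122
  (v5,v1,v4) [+-+] → (-0.1348, -1.215, 0.81)–(-0.1348, -1.215, 0.0648)  len=0.7452
  (v5,v7,v1) [++-] → (-0.1348, -0.0972, 0.81)–(-0.1348, -1.215, 0.81)  len=1.1178
  (v3,v7,v2) [-+-] → (-0.1348, 1.215, 0.81)–(-0.1348, 1.215, -0.0648)  len=0.8748
  (v6,v4,v2) [++-] → (-0.1348, 0.0972, -0.81)–(-0.1348, 1.215, -0.81)  len=1.1178
  (v2,v7,v6) [-++] → (-0.1348, 1.215, -0.0648)–(-0.1348, 1.215, -0.81)  len=0.7452

Chained into 1 loop(s):
  loop 1: 8 segments, perimeter = 8.1000
Total perimeter = 8.100


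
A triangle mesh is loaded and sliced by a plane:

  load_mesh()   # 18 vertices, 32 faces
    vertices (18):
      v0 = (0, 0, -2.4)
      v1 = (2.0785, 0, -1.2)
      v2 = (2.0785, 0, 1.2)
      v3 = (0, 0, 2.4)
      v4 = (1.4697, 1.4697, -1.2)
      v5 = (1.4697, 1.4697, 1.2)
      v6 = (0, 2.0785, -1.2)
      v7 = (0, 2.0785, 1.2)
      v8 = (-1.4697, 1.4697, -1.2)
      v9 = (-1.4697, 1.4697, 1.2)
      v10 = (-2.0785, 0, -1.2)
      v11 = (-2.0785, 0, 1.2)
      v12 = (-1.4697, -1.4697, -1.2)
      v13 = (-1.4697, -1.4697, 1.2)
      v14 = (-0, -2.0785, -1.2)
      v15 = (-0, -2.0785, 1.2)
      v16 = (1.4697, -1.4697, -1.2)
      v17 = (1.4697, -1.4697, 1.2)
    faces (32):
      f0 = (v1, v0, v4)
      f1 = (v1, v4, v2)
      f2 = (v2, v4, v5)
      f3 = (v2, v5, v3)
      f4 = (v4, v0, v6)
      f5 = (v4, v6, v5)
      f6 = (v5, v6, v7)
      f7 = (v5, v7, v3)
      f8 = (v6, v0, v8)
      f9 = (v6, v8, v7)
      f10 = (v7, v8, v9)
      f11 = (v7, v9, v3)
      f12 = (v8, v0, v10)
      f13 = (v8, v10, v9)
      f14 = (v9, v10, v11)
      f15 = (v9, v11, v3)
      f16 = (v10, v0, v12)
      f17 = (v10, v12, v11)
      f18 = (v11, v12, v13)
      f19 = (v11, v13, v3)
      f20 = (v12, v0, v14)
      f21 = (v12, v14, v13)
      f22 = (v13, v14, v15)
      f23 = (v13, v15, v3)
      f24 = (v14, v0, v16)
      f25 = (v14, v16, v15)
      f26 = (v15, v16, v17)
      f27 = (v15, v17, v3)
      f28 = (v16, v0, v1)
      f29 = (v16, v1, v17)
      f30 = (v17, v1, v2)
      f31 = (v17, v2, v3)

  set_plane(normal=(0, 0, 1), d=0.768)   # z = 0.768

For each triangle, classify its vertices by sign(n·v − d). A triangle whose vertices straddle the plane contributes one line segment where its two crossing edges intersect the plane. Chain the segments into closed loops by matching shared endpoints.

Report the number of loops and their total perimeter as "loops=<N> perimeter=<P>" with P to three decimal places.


loops=1 perimeter=12.726

Straddling triangles (16 of 32):
  (v1,v4,v2) [--+] → (1.96892, 0.264546, 0.768)–(2.0785, 0, 0.768)  len=0.2863
  (v2,v4,v5) [+-+] → (1.96892, 0.264546, 0.768)–(1.4697, 1.4697, 0.768)  len=1.3045
  (v4,v6,v5) [--+] → (1.20515, 1.57928, 0.768)–(1.4697, 1.4697, 0.768)  len=0.2863
  (v5,v6,v7) [+-+] → (1.20515, 1.57928, 0.768)–(0, 2.0785, 0.768)  len=1.3045
  (v6,v8,v7) [--+] → (-0.264546, 1.96892, 0.768)–(0, 2.0785, 0.768)  len=0.2863
  (v7,v8,v9) [+-+] → (-0.264546, 1.96892, 0.768)–(-1.4697, 1.4697, 0.768)  len=1.3045
  (v8,v10,v9) [--+] → (-1.57928, 1.20515, 0.768)–(-1.4697, 1.4697, 0.768)  len=0.2863
  (v9,v10,v11) [+-+] → (-1.57928, 1.20515, 0.768)–(-2.0785, 0, 0.768)  len=1.3045
  (v10,v12,v11) [--+] → (-1.96892, -0.264546, 0.768)–(-2.0785, 0, 0.768)  len=0.2863
  (v11,v12,v13) [+-+] → (-1.96892, -0.264546, 0.768)–(-1.4697, -1.4697, 0.768)  len=1.3045
  (v12,v14,v13) [--+] → (-1.20515, -1.57928, 0.768)–(-1.4697, -1.4697, 0.768)  len=0.2863
  (v13,v14,v15) [+-+] → (-1.20515, -1.57928, 0.768)–(0, -2.0785, 0.768)  len=1.3045
  (v14,v16,v15) [--+] → (0.264546, -1.96892, 0.768)–(0, -2.0785, 0.768)  len=0.2863
  (v15,v16,v17) [+-+] → (0.264546, -1.96892, 0.768)–(1.4697, -1.4697, 0.768)  len=1.3045
  (v16,v1,v17) [--+] → (1.57928, -1.20515, 0.768)–(1.4697, -1.4697, 0.768)  len=0.2863
  (v17,v1,v2) [+-+] → (1.57928, -1.20515, 0.768)–(2.0785, 0, 0.768)  len=1.3045

Chained into 1 loop(s):
  loop 1: 16 segments, perimeter = 12.7264
Total perimeter = 12.726


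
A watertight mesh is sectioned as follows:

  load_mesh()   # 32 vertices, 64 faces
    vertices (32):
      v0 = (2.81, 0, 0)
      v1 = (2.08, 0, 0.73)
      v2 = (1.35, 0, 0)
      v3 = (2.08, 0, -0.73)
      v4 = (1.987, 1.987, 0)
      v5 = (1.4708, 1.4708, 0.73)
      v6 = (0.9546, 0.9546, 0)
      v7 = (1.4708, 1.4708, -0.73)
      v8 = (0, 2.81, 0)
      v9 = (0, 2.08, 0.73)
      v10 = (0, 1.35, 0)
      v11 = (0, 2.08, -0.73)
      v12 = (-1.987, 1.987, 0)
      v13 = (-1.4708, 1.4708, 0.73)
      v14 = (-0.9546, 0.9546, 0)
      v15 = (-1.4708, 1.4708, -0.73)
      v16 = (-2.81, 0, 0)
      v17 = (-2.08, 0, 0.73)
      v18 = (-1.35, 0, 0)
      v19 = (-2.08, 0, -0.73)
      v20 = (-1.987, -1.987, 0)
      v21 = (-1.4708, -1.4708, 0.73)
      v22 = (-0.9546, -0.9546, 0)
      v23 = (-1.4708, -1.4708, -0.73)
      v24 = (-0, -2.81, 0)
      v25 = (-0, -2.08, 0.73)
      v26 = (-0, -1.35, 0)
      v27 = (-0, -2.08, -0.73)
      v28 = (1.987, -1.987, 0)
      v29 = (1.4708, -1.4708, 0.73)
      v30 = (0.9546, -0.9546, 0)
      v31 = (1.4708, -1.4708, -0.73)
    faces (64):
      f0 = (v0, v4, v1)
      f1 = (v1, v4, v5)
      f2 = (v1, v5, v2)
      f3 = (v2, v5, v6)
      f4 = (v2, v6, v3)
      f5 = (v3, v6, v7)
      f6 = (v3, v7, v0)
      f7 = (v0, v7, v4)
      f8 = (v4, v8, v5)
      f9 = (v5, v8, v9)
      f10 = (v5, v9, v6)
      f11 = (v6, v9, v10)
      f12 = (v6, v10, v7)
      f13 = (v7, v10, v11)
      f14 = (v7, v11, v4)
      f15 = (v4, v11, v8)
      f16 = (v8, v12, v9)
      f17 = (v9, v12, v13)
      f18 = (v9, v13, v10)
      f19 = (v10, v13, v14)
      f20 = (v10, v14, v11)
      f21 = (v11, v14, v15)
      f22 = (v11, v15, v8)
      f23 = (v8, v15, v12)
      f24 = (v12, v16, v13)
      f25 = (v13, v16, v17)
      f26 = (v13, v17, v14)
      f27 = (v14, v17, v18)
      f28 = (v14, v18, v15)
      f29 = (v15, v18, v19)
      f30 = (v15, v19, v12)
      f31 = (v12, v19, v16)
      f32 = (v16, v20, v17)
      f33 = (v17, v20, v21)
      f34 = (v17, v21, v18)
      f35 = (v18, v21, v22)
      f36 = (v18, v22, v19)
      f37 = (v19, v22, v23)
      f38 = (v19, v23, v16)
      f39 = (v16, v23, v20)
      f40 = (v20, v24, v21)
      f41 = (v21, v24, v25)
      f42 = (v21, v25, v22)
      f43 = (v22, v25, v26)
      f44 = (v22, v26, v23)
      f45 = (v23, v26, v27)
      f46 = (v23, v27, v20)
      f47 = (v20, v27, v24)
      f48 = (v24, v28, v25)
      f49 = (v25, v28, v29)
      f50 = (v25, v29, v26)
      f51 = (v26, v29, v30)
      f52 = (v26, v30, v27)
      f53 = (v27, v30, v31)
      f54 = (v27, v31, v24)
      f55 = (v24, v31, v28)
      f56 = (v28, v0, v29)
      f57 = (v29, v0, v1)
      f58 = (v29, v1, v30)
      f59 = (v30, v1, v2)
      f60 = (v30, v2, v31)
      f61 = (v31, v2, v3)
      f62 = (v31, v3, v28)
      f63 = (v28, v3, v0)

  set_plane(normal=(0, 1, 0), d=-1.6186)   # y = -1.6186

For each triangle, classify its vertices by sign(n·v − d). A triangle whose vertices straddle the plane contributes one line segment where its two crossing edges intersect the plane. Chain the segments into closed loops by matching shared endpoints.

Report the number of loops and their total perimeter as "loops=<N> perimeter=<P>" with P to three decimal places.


loops=1 perimeter=9.955

Straddling triangles (18 of 64):
  (v16,v20,v17) [+-+] → (-2.13959, -1.6186, 0)–(-2.00424, -1.6186, 0.135346)  len=0.1914
  (v17,v20,v21) [+-+] → (-2.00424, -1.6186, 0.135346)–(-1.6186, -1.6186, 0.520984)  len=0.5454
  (v16,v23,v20) [++-] → (-1.6186, -1.6186, -0.520984)–(-2.13959, -1.6186, 0)  len=0.7368
  (v20,v24,v21) [--+] → (-1.30848, -1.6186, 0.649434)–(-1.6186, -1.6186, 0.520984)  len=0.3357
  (v21,v24,v25) [+--] → (-1.30848, -1.6186, 0.649434)–(-1.11396, -1.6186, 0.73)  len=0.2105
  (v21,v25,v22) [+-+] → (-1.11396, -1.6186, 0.73)–(-0.391374, -1.6186, 0.430709)  len=0.7821
  (v22,v25,v26) [+-+] → (-0.391374, -1.6186, 0.430709)–(0, -1.6186, 0.2686)  len=0.4236
  (v23,v26,v27) [++-] → (0, -1.6186, -0.2686)–(-1.11396, -1.6186, -0.73)  len=1.2057
  (v23,v27,v20) [+--] → (-1.11396, -1.6186, -0.73)–(-1.6186, -1.6186, -0.520984)  len=0.5462
  (v25,v28,v29) [--+] → (1.6186, -1.6186, 0.520984)–(1.11396, -1.6186, 0.73)  len=0.5462
  (v25,v29,v26) [-++] → (1.11396, -1.6186, 0.73)–(0, -1.6186, 0.2686)  len=1.2057
  (v26,v30,v27) [++-] → (0.391374, -1.6186, -0.430709)–(0, -1.6186, -0.2686)  len=0.4236
  (v27,v30,v31) [-++] → (0.391374, -1.6186, -0.430709)–(1.11396, -1.6186, -0.73)  len=0.7821
  (v27,v31,v24) [-+-] → (1.11396, -1.6186, -0.73)–(1.30848, -1.6186, -0.649434)  len=0.2105
  (v24,v31,v28) [-+-] → (1.30848, -1.6186, -0.649434)–(1.6186, -1.6186, -0.520984)  len=0.3357
  (v28,v0,v29) [-++] → (2.13959, -1.6186, 0)–(1.6186, -1.6186, 0.520984)  len=0.7368
  (v31,v3,v28) [++-] → (2.00424, -1.6186, -0.135346)–(1.6186, -1.6186, -0.520984)  len=0.5454
  (v28,v3,v0) [-++] → (2.00424, -1.6186, -0.135346)–(2.13959, -1.6186, 0)  len=0.1914

Chained into 1 loop(s):
  loop 1: 18 segments, perimeter = 9.9549
Total perimeter = 9.955


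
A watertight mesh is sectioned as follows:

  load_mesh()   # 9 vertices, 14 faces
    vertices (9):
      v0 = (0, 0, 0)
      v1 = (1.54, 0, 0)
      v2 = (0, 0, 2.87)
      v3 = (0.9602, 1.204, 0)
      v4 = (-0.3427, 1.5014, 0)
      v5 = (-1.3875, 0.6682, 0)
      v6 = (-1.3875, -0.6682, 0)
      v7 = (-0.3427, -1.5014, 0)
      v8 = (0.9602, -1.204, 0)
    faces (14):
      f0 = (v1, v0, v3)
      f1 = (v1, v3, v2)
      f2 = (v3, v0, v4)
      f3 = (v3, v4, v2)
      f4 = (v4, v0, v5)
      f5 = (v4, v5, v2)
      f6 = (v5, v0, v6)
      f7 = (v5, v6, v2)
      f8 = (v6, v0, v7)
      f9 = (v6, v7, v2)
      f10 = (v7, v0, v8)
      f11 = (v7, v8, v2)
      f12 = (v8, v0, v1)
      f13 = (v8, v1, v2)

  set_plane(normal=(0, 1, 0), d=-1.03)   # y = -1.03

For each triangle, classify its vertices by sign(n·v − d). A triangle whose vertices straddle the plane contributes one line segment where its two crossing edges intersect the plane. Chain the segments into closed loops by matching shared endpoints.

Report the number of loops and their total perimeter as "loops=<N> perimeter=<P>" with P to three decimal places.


loops=1 perimeter=4.752

Straddling triangles (6 of 14):
  (v6,v0,v7) [++-] → (-0.235101, -1.03, 0)–(-0.933817, -1.03, 0)  len=0.6987
  (v6,v7,v2) [+-+] → (-0.933817, -1.03, 0)–(-0.235101, -1.03, 0.901104)  len=1.1403
  (v7,v0,v8) [-+-] → (-0.235101, -1.03, 0)–(0.821434, -1.03, 0)  len=1.0565
  (v7,v8,v2) [--+] → (0.821434, -1.03, 0.414767)–(-0.235101, -1.03, 0.901104)  len=1.1631
  (v8,v0,v1) [-++] → (0.821434, -1.03, 0)–(1.04399, -1.03, 0)  len=0.2226
  (v8,v1,v2) [-++] → (1.04399, -1.03, 0)–(0.821434, -1.03, 0.414767)  len=0.4707

Chained into 1 loop(s):
  loop 1: 6 segments, perimeter = 4.7519
Total perimeter = 4.752


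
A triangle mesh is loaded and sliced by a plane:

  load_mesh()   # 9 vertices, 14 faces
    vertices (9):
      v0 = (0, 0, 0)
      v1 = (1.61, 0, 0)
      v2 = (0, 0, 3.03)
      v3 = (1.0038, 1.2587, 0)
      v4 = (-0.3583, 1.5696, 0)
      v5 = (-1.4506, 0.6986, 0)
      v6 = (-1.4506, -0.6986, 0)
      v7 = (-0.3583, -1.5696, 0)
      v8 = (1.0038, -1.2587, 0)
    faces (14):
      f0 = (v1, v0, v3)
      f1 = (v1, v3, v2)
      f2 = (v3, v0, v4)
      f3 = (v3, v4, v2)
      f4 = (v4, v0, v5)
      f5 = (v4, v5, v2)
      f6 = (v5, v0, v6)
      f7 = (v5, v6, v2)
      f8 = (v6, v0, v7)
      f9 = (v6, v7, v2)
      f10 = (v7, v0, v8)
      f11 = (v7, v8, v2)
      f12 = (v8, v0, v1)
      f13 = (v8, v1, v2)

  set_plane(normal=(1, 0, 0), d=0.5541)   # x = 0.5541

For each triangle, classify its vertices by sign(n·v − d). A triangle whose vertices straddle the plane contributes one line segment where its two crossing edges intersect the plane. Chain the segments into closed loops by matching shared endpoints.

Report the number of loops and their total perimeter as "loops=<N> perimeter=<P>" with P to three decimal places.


loops=1 perimeter=7.623

Straddling triangles (8 of 14):
  (v1,v0,v3) [+-+] → (0.5541, 0, 0)–(0.5541, 0.694805, 0)  len=0.6948
  (v1,v3,v2) [++-] → (0.5541, 0.694805, 1.35743)–(0.5541, 0, 1.98719)  len=0.9377
  (v3,v0,v4) [+--] → (0.5541, 0.694805, 0)–(0.5541, 1.36134, 0)  len=0.6665
  (v3,v4,v2) [+--] → (0.5541, 1.36134, 0)–(0.5541, 0.694805, 1.35743)  len=1.5122
  (v7,v0,v8) [--+] → (0.5541, -0.694805, 0)–(0.5541, -1.36134, 0)  len=0.6665
  (v7,v8,v2) [-+-] → (0.5541, -1.36134, 0)–(0.5541, -0.694805, 1.35743)  len=1.5122
  (v8,v0,v1) [+-+] → (0.5541, -0.694805, 0)–(0.5541, 0, 0)  len=0.6948
  (v8,v1,v2) [++-] → (0.5541, 0, 1.98719)–(0.5541, -0.694805, 1.35743)  len=0.9377

Chained into 1 loop(s):
  loop 1: 8 segments, perimeter = 7.6227
Total perimeter = 7.623


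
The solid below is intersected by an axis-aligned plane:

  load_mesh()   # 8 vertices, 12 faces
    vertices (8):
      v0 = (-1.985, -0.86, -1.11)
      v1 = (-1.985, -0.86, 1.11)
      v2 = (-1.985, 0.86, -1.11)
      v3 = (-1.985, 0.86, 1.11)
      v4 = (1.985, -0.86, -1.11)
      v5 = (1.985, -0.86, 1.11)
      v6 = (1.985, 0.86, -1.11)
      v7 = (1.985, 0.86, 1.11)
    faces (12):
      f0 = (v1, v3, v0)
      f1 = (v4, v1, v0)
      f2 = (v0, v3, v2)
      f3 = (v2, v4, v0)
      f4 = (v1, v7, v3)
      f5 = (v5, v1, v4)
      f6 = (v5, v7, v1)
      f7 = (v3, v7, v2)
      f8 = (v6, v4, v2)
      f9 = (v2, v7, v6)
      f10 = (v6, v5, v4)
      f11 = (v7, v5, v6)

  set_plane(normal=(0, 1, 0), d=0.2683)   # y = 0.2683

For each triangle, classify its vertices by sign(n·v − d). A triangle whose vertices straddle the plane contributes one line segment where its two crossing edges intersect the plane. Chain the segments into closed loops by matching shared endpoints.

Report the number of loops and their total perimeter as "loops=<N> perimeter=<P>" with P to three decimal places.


loops=1 perimeter=12.380

Straddling triangles (8 of 12):
  (v1,v3,v0) [-+-] → (-1.985, 0.2683, 1.11)–(-1.985, 0.2683, 0.346294)  len=0.7637
  (v0,v3,v2) [-++] → (-1.985, 0.2683, 0.346294)–(-1.985, 0.2683, -1.11)  len=1.4563
  (v2,v4,v0) [+--] → (-0.619274, 0.2683, -1.11)–(-1.985, 0.2683, -1.11)  len=1.3657
  (v1,v7,v3) [-++] → (0.619274, 0.2683, 1.11)–(-1.985, 0.2683, 1.11)  len=2.6043
  (v5,v7,v1) [-+-] → (1.985, 0.2683, 1.11)–(0.619274, 0.2683, 1.11)  len=1.3657
  (v6,v4,v2) [+-+] → (1.985, 0.2683, -1.11)–(-0.619274, 0.2683, -1.11)  len=2.6043
  (v6,v5,v4) [+--] → (1.985, 0.2683, -0.346294)–(1.985, 0.2683, -1.11)  len=0.7637
  (v7,v5,v6) [+-+] → (1.985, 0.2683, 1.11)–(1.985, 0.2683, -0.346294)  len=1.4563

Chained into 1 loop(s):
  loop 1: 8 segments, perimeter = 12.3800
Total perimeter = 12.380


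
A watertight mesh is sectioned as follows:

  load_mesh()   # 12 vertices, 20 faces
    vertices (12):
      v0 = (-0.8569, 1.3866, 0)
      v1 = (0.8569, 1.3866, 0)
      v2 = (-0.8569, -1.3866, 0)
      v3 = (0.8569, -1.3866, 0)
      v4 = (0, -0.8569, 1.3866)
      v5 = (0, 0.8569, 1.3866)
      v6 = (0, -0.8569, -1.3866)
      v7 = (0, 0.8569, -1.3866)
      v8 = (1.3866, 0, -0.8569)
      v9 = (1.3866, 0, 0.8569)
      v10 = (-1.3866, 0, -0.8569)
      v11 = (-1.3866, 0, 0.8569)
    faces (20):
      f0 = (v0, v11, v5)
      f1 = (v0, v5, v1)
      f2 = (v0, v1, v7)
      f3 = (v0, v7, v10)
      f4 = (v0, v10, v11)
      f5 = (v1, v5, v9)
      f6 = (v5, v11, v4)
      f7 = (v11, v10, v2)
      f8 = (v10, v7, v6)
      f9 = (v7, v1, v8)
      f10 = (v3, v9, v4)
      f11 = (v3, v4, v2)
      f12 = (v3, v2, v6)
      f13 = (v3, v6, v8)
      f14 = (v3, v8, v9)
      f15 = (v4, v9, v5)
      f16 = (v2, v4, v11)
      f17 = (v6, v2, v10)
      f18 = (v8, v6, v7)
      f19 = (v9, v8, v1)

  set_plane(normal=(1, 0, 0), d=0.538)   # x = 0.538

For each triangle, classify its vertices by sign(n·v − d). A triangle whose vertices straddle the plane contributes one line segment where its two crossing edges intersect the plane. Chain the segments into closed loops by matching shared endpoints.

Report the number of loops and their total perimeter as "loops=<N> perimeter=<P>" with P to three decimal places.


loops=1 perimeter=8.069

Straddling triangles (10 of 20):
  (v0,v5,v1) [--+] → (0.538, 1.18947, 0.516031)–(0.538, 1.3866, 0)  len=0.5524
  (v0,v1,v7) [-+-] → (0.538, 1.3866, 0)–(0.538, 1.18947, -0.516031)  len=0.5524
  (v1,v5,v9) [+-+] → (0.538, 1.18947, 0.516031)–(0.538, 0.524423, 1.18108)  len=0.9405
  (v7,v1,v8) [-++] → (0.538, 1.18947, -0.516031)–(0.538, 0.524423, -1.18108)  len=0.9405
  (v3,v9,v4) [++-] → (0.538, -0.524423, 1.18108)–(0.538, -1.18947, 0.516031)  len=0.9405
  (v3,v4,v2) [+--] → (0.538, -1.18947, 0.516031)–(0.538, -1.3866, 0)  len=0.5524
  (v3,v2,v6) [+--] → (0.538, -1.3866, 0)–(0.538, -1.18947, -0.516031)  len=0.5524
  (v3,v6,v8) [+-+] → (0.538, -1.18947, -0.516031)–(0.538, -0.524423, -1.18108)  len=0.9405
  (v4,v9,v5) [-+-] → (0.538, -0.524423, 1.18108)–(0.538, 0.524423, 1.18108)  len=1.0488
  (v8,v6,v7) [+--] → (0.538, -0.524423, -1.18108)–(0.538, 0.524423, -1.18108)  len=1.0488

Chained into 1 loop(s):
  loop 1: 10 segments, perimeter = 8.0694
Total perimeter = 8.069


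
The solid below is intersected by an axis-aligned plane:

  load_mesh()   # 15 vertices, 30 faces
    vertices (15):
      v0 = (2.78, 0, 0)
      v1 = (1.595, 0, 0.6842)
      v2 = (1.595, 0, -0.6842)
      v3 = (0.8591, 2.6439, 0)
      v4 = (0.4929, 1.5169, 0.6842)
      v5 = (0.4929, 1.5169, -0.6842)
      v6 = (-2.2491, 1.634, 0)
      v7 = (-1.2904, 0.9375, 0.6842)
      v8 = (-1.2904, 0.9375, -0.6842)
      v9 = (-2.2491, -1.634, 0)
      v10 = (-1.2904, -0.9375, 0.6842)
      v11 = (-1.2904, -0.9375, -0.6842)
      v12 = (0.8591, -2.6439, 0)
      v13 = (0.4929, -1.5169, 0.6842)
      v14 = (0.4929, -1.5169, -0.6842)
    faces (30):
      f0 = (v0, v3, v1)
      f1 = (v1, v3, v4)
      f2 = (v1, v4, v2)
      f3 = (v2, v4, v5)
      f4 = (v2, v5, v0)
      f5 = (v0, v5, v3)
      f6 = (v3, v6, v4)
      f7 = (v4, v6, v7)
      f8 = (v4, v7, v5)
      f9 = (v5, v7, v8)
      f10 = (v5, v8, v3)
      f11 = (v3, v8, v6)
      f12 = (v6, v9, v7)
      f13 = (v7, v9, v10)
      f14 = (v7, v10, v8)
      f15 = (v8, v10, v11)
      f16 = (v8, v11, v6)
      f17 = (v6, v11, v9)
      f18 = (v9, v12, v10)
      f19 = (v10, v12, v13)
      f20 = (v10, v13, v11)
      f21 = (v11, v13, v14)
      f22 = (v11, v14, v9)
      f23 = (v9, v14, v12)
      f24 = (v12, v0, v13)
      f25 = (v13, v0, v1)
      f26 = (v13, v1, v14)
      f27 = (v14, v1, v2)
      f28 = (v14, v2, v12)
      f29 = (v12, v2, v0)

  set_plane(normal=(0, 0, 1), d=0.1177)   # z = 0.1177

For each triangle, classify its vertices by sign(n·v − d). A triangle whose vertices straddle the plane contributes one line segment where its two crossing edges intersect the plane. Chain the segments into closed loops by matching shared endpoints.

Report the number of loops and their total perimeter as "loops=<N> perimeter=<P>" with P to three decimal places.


loops=2 perimeter=24.517

Straddling triangles (20 of 30):
  (v0,v3,v1) [--+] → (0.985694, 2.18908, 0.1177)–(2.57615, 0, 0.1177)  len=2.7059
  (v1,v3,v4) [+-+] → (0.985694, 2.18908, 0.1177)–(0.796104, 2.45003, 0.1177)  len=0.3225
  (v1,v4,v2) [++-] → (0.949155, 0.888923, 0.1177)–(1.595, 0, 0.1177)  len=1.0988
  (v2,v4,v5) [-+-] → (0.949155, 0.888923, 0.1177)–(0.4929, 1.5169, 0.1177)  len=0.7762
  (v3,v6,v4) [--+] → (-1.77741, 1.61386, 0.1177)–(0.796104, 2.45003, 0.1177)  len=2.7059
  (v4,v6,v7) [+-+] → (-1.77741, 1.61386, 0.1177)–(-2.08418, 1.51418, 0.1177)  len=0.3226
  (v4,v7,v5) [++-] → (-0.552137, 1.17736, 0.1177)–(0.4929, 1.5169, 0.1177)  len=1.0988
  (v5,v7,v8) [-+-] → (-0.552137, 1.17736, 0.1177)–(-1.2904, 0.9375, 0.1177)  len=0.7763
  (v6,v9,v7) [--+] → (-2.08418, -1.19164, 0.1177)–(-2.08418, 1.51418, 0.1177)  len=2.7058
  (v7,v9,v10) [+-+] → (-2.08418, -1.19164, 0.1177)–(-2.08418, -1.51418, 0.1177)  len=0.3225
  (v7,v10,v8) [++-] → (-1.2904, -0.161274, 0.1177)–(-1.2904, 0.9375, 0.1177)  len=1.0988
  (v8,v10,v11) [-+-] → (-1.2904, -0.161274, 0.1177)–(-1.2904, -0.9375, 0.1177)  len=0.7762
  (v9,v12,v10) [--+] → (0.489331, -2.35036, 0.1177)–(-2.08418, -1.51418, 0.1177)  len=2.7059
  (v10,v12,v13) [+-+] → (0.489331, -2.35036, 0.1177)–(0.796104, -2.45003, 0.1177)  len=0.3226
  (v10,v13,v11) [++-] → (-0.245363, -1.27704, 0.1177)–(-1.2904, -0.9375, 0.1177)  len=1.0988
  (v11,v13,v14) [-+-] → (-0.245363, -1.27704, 0.1177)–(0.4929, -1.5169, 0.1177)  len=0.7763
  (v12,v0,v13) [--+] → (2.38656, -0.260946, 0.1177)–(0.796104, -2.45003, 0.1177)  len=2.7059
  (v13,v0,v1) [+-+] → (2.38656, -0.260946, 0.1177)–(2.57615, 0, 0.1177)  len=0.3225
  (v13,v1,v14) [++-] → (1.13874, -0.627977, 0.1177)–(0.4929, -1.5169, 0.1177)  len=1.0988
  (v14,v1,v2) [-+-] → (1.13874, -0.627977, 0.1177)–(1.595, 0, 0.1177)  len=0.7762

Chained into 2 loop(s):
  loop 1: 10 segments, perimeter = 15.1422
  loop 2: 10 segments, perimeter = 9.3751
Total perimeter = 24.517


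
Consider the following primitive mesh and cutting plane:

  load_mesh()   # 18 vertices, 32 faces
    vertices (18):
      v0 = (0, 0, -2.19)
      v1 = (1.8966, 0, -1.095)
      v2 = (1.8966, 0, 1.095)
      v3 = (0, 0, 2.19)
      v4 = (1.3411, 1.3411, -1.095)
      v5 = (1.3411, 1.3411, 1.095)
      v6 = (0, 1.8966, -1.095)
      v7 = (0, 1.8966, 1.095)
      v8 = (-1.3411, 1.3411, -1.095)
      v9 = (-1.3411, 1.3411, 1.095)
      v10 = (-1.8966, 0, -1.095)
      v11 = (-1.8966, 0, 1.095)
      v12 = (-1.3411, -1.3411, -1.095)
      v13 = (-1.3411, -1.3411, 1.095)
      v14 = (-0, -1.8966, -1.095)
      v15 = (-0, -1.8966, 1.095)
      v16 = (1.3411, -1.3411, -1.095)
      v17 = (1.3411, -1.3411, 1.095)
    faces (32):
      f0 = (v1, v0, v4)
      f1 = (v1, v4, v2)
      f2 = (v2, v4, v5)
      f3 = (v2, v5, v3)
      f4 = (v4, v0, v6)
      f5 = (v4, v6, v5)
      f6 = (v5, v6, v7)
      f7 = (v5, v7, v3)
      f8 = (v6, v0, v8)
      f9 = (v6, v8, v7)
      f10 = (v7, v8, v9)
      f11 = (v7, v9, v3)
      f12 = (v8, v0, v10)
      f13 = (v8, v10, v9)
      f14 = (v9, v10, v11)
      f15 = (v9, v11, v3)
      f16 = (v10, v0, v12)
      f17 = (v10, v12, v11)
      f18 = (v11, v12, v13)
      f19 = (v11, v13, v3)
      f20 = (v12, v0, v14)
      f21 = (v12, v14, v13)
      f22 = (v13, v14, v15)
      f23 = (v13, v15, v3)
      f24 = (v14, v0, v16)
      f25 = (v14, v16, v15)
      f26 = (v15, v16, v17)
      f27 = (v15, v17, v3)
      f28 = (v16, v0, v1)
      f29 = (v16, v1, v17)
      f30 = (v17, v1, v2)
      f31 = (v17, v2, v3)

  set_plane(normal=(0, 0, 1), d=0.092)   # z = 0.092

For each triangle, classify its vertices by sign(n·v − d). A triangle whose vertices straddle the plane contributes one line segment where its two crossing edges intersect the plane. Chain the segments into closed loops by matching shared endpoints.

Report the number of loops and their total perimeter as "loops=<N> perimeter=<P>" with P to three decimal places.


loops=1 perimeter=11.613

Straddling triangles (16 of 32):
  (v1,v4,v2) [--+] → (1.64219, 0.614212, 0.092)–(1.8966, 0, 0.092)  len=0.6648
  (v2,v4,v5) [+-+] → (1.64219, 0.614212, 0.092)–(1.3411, 1.3411, 0.092)  len=0.7868
  (v4,v6,v5) [--+] → (0.726888, 1.59551, 0.092)–(1.3411, 1.3411, 0.092)  len=0.6648
  (v5,v6,v7) [+-+] → (0.726888, 1.59551, 0.092)–(0, 1.8966, 0.092)  len=0.7868
  (v6,v8,v7) [--+] → (-0.614212, 1.64219, 0.092)–(0, 1.8966, 0.092)  len=0.6648
  (v7,v8,v9) [+-+] → (-0.614212, 1.64219, 0.092)–(-1.3411, 1.3411, 0.092)  len=0.7868
  (v8,v10,v9) [--+] → (-1.59551, 0.726888, 0.092)–(-1.3411, 1.3411, 0.092)  len=0.6648
  (v9,v10,v11) [+-+] → (-1.59551, 0.726888, 0.092)–(-1.8966, 0, 0.092)  len=0.7868
  (v10,v12,v11) [--+] → (-1.64219, -0.614212, 0.092)–(-1.8966, 0, 0.092)  len=0.6648
  (v11,v12,v13) [+-+] → (-1.64219, -0.614212, 0.092)–(-1.3411, -1.3411, 0.092)  len=0.7868
  (v12,v14,v13) [--+] → (-0.726888, -1.59551, 0.092)–(-1.3411, -1.3411, 0.092)  len=0.6648
  (v13,v14,v15) [+-+] → (-0.726888, -1.59551, 0.092)–(0, -1.8966, 0.092)  len=0.7868
  (v14,v16,v15) [--+] → (0.614212, -1.64219, 0.092)–(0, -1.8966, 0.092)  len=0.6648
  (v15,v16,v17) [+-+] → (0.614212, -1.64219, 0.092)–(1.3411, -1.3411, 0.092)  len=0.7868
  (v16,v1,v17) [--+] → (1.59551, -0.726888, 0.092)–(1.3411, -1.3411, 0.092)  len=0.6648
  (v17,v1,v2) [+-+] → (1.59551, -0.726888, 0.092)–(1.8966, 0, 0.092)  len=0.7868

Chained into 1 loop(s):
  loop 1: 16 segments, perimeter = 11.6128
Total perimeter = 11.613
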